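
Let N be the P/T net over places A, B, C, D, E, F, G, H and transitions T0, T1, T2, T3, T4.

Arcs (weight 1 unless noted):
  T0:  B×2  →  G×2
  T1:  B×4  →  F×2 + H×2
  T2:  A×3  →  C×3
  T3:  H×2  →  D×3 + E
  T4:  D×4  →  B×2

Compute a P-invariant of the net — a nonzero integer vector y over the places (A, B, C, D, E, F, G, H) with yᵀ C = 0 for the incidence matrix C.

Incidence matrix C (rows=places, cols=transitions):
       T0   T1   T2   T3   T4
    A   0    0   -3    0    0
    B  -2   -4    0    0    2
    C   0    0    3    0    0
    D   0    0    0    3   -4
    E   0    0    0    1    0
    F   0    2    0    0    0
    G   2    0    0    0    0
    H   0    2    0   -2    0

Candidate y = [1, 0, 1, 0, 0, 0, 0, 0]; check y·C column-wise:
  col T0: 1·0 + 0·-2 + 1·0 + 0·2 = 0
  col T1: 1·0 + 0·-4 + 1·0 + 0·2 + 0·2 = 0
  col T2: 1·-3 + 1·3 = 0
  col T3: 1·0 + 1·0 + 0·3 + 0·1 + 0·-2 = 0
  col T4: 1·0 + 0·2 + 1·0 + 0·-4 = 0

y = (A:1, B:0, C:1, D:0, E:0, F:0, G:0, H:0)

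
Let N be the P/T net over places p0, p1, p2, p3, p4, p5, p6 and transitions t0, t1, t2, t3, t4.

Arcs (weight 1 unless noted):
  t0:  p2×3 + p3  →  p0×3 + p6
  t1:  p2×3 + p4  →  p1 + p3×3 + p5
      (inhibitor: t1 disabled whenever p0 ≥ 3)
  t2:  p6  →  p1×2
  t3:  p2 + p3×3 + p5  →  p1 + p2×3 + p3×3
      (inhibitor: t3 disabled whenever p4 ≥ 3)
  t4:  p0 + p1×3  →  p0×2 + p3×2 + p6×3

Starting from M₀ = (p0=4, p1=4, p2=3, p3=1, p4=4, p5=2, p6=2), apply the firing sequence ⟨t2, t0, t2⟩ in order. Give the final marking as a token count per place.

(p0=7, p1=8, p2=0, p3=0, p4=4, p5=2, p6=1)

step 1: fire t2:  (p0=4, p1=4, p2=3, p3=1, p4=4, p5=2, p6=2) → (p0=4, p1=6, p2=3, p3=1, p4=4, p5=2, p6=1)
step 2: fire t0:  (p0=4, p1=6, p2=3, p3=1, p4=4, p5=2, p6=1) → (p0=7, p1=6, p2=0, p3=0, p4=4, p5=2, p6=2)
step 3: fire t2:  (p0=7, p1=6, p2=0, p3=0, p4=4, p5=2, p6=2) → (p0=7, p1=8, p2=0, p3=0, p4=4, p5=2, p6=1)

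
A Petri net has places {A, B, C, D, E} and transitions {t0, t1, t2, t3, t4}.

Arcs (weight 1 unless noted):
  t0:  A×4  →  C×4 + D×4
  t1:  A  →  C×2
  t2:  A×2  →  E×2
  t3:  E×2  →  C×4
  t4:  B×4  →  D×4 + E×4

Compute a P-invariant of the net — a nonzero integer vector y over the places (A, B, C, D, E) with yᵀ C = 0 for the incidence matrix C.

y = (A:2, B:3, C:1, D:1, E:2)

Incidence matrix C (rows=places, cols=transitions):
       t0   t1   t2   t3   t4
    A  -4   -1   -2    0    0
    B   0    0    0    0   -4
    C   4    2    0    4    0
    D   4    0    0    0    4
    E   0    0    2   -2    4

Candidate y = [2, 3, 1, 1, 2]; check y·C column-wise:
  col t0: 2·-4 + 3·0 + 1·4 + 1·4 + 2·0 = 0
  col t1: 2·-1 + 3·0 + 1·2 + 1·0 + 2·0 = 0
  col t2: 2·-2 + 3·0 + 1·0 + 1·0 + 2·2 = 0
  col t3: 2·0 + 3·0 + 1·4 + 1·0 + 2·-2 = 0
  col t4: 2·0 + 3·-4 + 1·0 + 1·4 + 2·4 = 0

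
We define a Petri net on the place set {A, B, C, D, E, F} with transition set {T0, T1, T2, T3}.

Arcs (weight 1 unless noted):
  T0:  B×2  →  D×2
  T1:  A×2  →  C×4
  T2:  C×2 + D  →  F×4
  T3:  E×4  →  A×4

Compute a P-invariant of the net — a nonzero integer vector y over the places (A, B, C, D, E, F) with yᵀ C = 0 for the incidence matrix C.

y = (A:2, B:-2, C:1, D:-2, E:2, F:0)

Incidence matrix C (rows=places, cols=transitions):
       T0   T1   T2   T3
    A   0   -2    0    4
    B  -2    0    0    0
    C   0    4   -2    0
    D   2    0   -1    0
    E   0    0    0   -4
    F   0    0    4    0

Candidate y = [2, -2, 1, -2, 2, 0]; check y·C column-wise:
  col T0: 2·0 + -2·-2 + 1·0 + -2·2 + 2·0 = 0
  col T1: 2·-2 + -2·0 + 1·4 + -2·0 + 2·0 = 0
  col T2: 2·0 + -2·0 + 1·-2 + -2·-1 + 2·0 + 0·4 = 0
  col T3: 2·4 + -2·0 + 1·0 + -2·0 + 2·-4 = 0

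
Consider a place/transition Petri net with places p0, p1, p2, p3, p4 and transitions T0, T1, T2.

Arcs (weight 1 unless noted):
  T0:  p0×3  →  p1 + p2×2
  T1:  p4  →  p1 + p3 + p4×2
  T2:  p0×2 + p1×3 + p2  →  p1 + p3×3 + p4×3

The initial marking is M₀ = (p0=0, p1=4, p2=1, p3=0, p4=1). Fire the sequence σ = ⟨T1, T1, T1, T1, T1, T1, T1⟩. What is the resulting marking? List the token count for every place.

step 1: fire T1:  (p0=0, p1=4, p2=1, p3=0, p4=1) → (p0=0, p1=5, p2=1, p3=1, p4=2)
step 2: fire T1:  (p0=0, p1=5, p2=1, p3=1, p4=2) → (p0=0, p1=6, p2=1, p3=2, p4=3)
step 3: fire T1:  (p0=0, p1=6, p2=1, p3=2, p4=3) → (p0=0, p1=7, p2=1, p3=3, p4=4)
step 4: fire T1:  (p0=0, p1=7, p2=1, p3=3, p4=4) → (p0=0, p1=8, p2=1, p3=4, p4=5)
step 5: fire T1:  (p0=0, p1=8, p2=1, p3=4, p4=5) → (p0=0, p1=9, p2=1, p3=5, p4=6)
step 6: fire T1:  (p0=0, p1=9, p2=1, p3=5, p4=6) → (p0=0, p1=10, p2=1, p3=6, p4=7)
step 7: fire T1:  (p0=0, p1=10, p2=1, p3=6, p4=7) → (p0=0, p1=11, p2=1, p3=7, p4=8)

(p0=0, p1=11, p2=1, p3=7, p4=8)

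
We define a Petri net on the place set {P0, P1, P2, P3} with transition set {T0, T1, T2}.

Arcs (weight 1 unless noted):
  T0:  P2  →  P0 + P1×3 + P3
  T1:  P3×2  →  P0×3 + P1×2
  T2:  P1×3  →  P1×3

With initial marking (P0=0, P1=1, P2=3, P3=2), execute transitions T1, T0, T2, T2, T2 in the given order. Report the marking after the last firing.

step 1: fire T1:  (P0=0, P1=1, P2=3, P3=2) → (P0=3, P1=3, P2=3, P3=0)
step 2: fire T0:  (P0=3, P1=3, P2=3, P3=0) → (P0=4, P1=6, P2=2, P3=1)
step 3: fire T2:  (P0=4, P1=6, P2=2, P3=1) → (P0=4, P1=6, P2=2, P3=1)
step 4: fire T2:  (P0=4, P1=6, P2=2, P3=1) → (P0=4, P1=6, P2=2, P3=1)
step 5: fire T2:  (P0=4, P1=6, P2=2, P3=1) → (P0=4, P1=6, P2=2, P3=1)

(P0=4, P1=6, P2=2, P3=1)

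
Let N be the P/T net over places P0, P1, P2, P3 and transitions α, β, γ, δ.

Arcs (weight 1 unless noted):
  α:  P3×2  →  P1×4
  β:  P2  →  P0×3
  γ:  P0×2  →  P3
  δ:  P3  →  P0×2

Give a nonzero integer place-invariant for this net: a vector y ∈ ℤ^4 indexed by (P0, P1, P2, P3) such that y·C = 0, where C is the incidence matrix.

Incidence matrix C (rows=places, cols=transitions):
        α    β    γ    δ
   P0   0    3   -2    2
   P1   4    0    0    0
   P2   0   -1    0    0
   P3  -2    0    1   -1

Candidate y = [1, 1, 3, 2]; check y·C column-wise:
  col α: 1·0 + 1·4 + 3·0 + 2·-2 = 0
  col β: 1·3 + 1·0 + 3·-1 + 2·0 = 0
  col γ: 1·-2 + 1·0 + 3·0 + 2·1 = 0
  col δ: 1·2 + 1·0 + 3·0 + 2·-1 = 0

y = (P0:1, P1:1, P2:3, P3:2)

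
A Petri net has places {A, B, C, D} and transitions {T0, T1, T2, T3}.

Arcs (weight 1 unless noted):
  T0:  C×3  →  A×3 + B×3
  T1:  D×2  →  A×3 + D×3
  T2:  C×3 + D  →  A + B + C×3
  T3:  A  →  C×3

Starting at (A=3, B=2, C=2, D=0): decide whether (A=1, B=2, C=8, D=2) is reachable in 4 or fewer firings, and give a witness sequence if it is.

NO — not reachable within 4 firings

depth 0: 1 marking
depth 1: 2 markings reached so far
depth 2: 4 markings reached so far
depth 3: 6 markings reached so far
depth 4: 8 markings reached so far
target is not among the 8 markings reachable within 4 steps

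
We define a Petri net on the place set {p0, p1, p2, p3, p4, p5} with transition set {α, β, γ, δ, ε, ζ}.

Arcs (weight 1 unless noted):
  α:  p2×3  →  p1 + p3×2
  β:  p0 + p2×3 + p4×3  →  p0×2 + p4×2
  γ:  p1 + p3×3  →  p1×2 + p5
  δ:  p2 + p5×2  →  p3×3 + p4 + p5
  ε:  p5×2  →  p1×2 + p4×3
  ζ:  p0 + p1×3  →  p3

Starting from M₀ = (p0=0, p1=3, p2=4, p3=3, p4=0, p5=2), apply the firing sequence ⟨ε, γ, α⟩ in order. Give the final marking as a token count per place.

step 1: fire ε:  (p0=0, p1=3, p2=4, p3=3, p4=0, p5=2) → (p0=0, p1=5, p2=4, p3=3, p4=3, p5=0)
step 2: fire γ:  (p0=0, p1=5, p2=4, p3=3, p4=3, p5=0) → (p0=0, p1=6, p2=4, p3=0, p4=3, p5=1)
step 3: fire α:  (p0=0, p1=6, p2=4, p3=0, p4=3, p5=1) → (p0=0, p1=7, p2=1, p3=2, p4=3, p5=1)

(p0=0, p1=7, p2=1, p3=2, p4=3, p5=1)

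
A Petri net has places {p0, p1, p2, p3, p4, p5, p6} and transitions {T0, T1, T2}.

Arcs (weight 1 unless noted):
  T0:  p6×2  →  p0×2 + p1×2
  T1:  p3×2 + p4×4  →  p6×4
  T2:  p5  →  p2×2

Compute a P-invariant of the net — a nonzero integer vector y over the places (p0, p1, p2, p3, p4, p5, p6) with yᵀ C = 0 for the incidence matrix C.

y = (p0:1, p1:-1, p2:0, p3:0, p4:0, p5:0, p6:0)

Incidence matrix C (rows=places, cols=transitions):
       T0   T1   T2
   p0   2    0    0
   p1   2    0    0
   p2   0    0    2
   p3   0   -2    0
   p4   0   -4    0
   p5   0    0   -1
   p6  -2    4    0

Candidate y = [1, -1, 0, 0, 0, 0, 0]; check y·C column-wise:
  col T0: 1·2 + -1·2 + 0·-2 = 0
  col T1: 1·0 + -1·0 + 0·-2 + 0·-4 + 0·4 = 0
  col T2: 1·0 + -1·0 + 0·2 + 0·-1 = 0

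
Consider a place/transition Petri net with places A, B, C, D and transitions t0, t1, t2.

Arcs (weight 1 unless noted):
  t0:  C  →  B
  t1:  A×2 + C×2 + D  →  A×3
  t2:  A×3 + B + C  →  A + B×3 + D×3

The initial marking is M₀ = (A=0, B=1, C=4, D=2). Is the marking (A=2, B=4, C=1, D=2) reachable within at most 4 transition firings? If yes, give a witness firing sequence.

NO — not reachable within 4 firings

depth 0: 1 marking
depth 1: 2 markings reached so far
depth 2: 3 markings reached so far
depth 3: 4 markings reached so far
depth 4: 5 markings reached so far
target is not among the 5 markings reachable within 4 steps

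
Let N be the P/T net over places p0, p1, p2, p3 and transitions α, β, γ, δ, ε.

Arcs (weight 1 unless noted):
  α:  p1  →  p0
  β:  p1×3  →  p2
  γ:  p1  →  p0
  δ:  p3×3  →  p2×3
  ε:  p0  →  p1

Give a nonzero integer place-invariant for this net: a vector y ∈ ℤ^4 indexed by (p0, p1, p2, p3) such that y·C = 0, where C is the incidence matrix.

y = (p0:1, p1:1, p2:3, p3:3)

Incidence matrix C (rows=places, cols=transitions):
        α    β    γ    δ    ε
   p0   1    0    1    0   -1
   p1  -1   -3   -1    0    1
   p2   0    1    0    3    0
   p3   0    0    0   -3    0

Candidate y = [1, 1, 3, 3]; check y·C column-wise:
  col α: 1·1 + 1·-1 + 3·0 + 3·0 = 0
  col β: 1·0 + 1·-3 + 3·1 + 3·0 = 0
  col γ: 1·1 + 1·-1 + 3·0 + 3·0 = 0
  col δ: 1·0 + 1·0 + 3·3 + 3·-3 = 0
  col ε: 1·-1 + 1·1 + 3·0 + 3·0 = 0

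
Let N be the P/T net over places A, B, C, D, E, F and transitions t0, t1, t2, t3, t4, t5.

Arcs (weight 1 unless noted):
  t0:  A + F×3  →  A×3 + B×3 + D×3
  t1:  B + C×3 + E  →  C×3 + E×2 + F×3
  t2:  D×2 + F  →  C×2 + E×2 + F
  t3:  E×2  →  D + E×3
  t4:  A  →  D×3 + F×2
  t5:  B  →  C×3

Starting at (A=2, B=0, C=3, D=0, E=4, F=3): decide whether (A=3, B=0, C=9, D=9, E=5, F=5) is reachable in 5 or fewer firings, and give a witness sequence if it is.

depth 0: 1 marking
depth 1: 4 markings reached so far
depth 2: 12 markings reached so far
depth 3: 31 markings reached so far
depth 4: 74 markings reached so far
depth 5: 156 markings reached so far
target is not among the 156 markings reachable within 5 steps

NO — not reachable within 5 firings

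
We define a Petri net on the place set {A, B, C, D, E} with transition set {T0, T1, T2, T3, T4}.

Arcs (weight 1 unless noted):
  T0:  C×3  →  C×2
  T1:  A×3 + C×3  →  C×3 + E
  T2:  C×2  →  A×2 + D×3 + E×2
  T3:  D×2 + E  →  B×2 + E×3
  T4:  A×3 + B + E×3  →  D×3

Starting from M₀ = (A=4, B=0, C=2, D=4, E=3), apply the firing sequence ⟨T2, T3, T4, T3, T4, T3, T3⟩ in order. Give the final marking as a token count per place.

(A=0, B=6, C=0, D=5, E=7)

step 1: fire T2:  (A=4, B=0, C=2, D=4, E=3) → (A=6, B=0, C=0, D=7, E=5)
step 2: fire T3:  (A=6, B=0, C=0, D=7, E=5) → (A=6, B=2, C=0, D=5, E=7)
step 3: fire T4:  (A=6, B=2, C=0, D=5, E=7) → (A=3, B=1, C=0, D=8, E=4)
step 4: fire T3:  (A=3, B=1, C=0, D=8, E=4) → (A=3, B=3, C=0, D=6, E=6)
step 5: fire T4:  (A=3, B=3, C=0, D=6, E=6) → (A=0, B=2, C=0, D=9, E=3)
step 6: fire T3:  (A=0, B=2, C=0, D=9, E=3) → (A=0, B=4, C=0, D=7, E=5)
step 7: fire T3:  (A=0, B=4, C=0, D=7, E=5) → (A=0, B=6, C=0, D=5, E=7)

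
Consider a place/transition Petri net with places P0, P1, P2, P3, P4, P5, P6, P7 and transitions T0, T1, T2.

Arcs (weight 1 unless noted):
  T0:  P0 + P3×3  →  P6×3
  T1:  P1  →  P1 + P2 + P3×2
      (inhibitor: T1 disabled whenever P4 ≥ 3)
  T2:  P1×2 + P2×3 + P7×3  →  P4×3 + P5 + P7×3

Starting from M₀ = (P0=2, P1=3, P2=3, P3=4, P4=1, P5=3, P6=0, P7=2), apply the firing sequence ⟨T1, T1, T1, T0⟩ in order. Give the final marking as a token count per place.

step 1: fire T1:  (P0=2, P1=3, P2=3, P3=4, P4=1, P5=3, P6=0, P7=2) → (P0=2, P1=3, P2=4, P3=6, P4=1, P5=3, P6=0, P7=2)
step 2: fire T1:  (P0=2, P1=3, P2=4, P3=6, P4=1, P5=3, P6=0, P7=2) → (P0=2, P1=3, P2=5, P3=8, P4=1, P5=3, P6=0, P7=2)
step 3: fire T1:  (P0=2, P1=3, P2=5, P3=8, P4=1, P5=3, P6=0, P7=2) → (P0=2, P1=3, P2=6, P3=10, P4=1, P5=3, P6=0, P7=2)
step 4: fire T0:  (P0=2, P1=3, P2=6, P3=10, P4=1, P5=3, P6=0, P7=2) → (P0=1, P1=3, P2=6, P3=7, P4=1, P5=3, P6=3, P7=2)

(P0=1, P1=3, P2=6, P3=7, P4=1, P5=3, P6=3, P7=2)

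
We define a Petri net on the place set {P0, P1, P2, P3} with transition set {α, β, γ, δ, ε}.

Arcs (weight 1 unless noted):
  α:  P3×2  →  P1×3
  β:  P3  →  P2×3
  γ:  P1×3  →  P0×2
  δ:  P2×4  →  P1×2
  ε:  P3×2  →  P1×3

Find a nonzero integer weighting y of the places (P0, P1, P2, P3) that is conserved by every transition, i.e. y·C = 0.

y = (P0:3, P1:2, P2:1, P3:3)

Incidence matrix C (rows=places, cols=transitions):
        α    β    γ    δ    ε
   P0   0    0    2    0    0
   P1   3    0   -3    2    3
   P2   0    3    0   -4    0
   P3  -2   -1    0    0   -2

Candidate y = [3, 2, 1, 3]; check y·C column-wise:
  col α: 3·0 + 2·3 + 1·0 + 3·-2 = 0
  col β: 3·0 + 2·0 + 1·3 + 3·-1 = 0
  col γ: 3·2 + 2·-3 + 1·0 + 3·0 = 0
  col δ: 3·0 + 2·2 + 1·-4 + 3·0 = 0
  col ε: 3·0 + 2·3 + 1·0 + 3·-2 = 0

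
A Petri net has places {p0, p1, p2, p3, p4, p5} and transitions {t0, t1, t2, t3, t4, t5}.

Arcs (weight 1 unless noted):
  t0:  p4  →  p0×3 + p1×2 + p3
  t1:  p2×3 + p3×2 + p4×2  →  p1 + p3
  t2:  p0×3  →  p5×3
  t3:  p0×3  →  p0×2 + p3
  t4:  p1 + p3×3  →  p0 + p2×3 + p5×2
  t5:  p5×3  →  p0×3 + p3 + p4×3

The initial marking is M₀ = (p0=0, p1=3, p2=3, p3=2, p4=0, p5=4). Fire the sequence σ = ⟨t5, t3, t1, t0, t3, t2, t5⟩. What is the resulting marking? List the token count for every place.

step 1: fire t5:  (p0=0, p1=3, p2=3, p3=2, p4=0, p5=4) → (p0=3, p1=3, p2=3, p3=3, p4=3, p5=1)
step 2: fire t3:  (p0=3, p1=3, p2=3, p3=3, p4=3, p5=1) → (p0=2, p1=3, p2=3, p3=4, p4=3, p5=1)
step 3: fire t1:  (p0=2, p1=3, p2=3, p3=4, p4=3, p5=1) → (p0=2, p1=4, p2=0, p3=3, p4=1, p5=1)
step 4: fire t0:  (p0=2, p1=4, p2=0, p3=3, p4=1, p5=1) → (p0=5, p1=6, p2=0, p3=4, p4=0, p5=1)
step 5: fire t3:  (p0=5, p1=6, p2=0, p3=4, p4=0, p5=1) → (p0=4, p1=6, p2=0, p3=5, p4=0, p5=1)
step 6: fire t2:  (p0=4, p1=6, p2=0, p3=5, p4=0, p5=1) → (p0=1, p1=6, p2=0, p3=5, p4=0, p5=4)
step 7: fire t5:  (p0=1, p1=6, p2=0, p3=5, p4=0, p5=4) → (p0=4, p1=6, p2=0, p3=6, p4=3, p5=1)

(p0=4, p1=6, p2=0, p3=6, p4=3, p5=1)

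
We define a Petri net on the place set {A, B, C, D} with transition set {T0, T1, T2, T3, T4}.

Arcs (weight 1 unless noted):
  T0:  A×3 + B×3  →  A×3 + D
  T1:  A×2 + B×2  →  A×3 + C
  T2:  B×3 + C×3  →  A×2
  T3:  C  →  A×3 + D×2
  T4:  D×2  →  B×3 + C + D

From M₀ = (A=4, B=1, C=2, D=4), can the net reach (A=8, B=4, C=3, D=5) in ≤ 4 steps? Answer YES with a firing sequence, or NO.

NO — not reachable within 4 firings

depth 0: 1 marking
depth 1: 3 markings reached so far
depth 2: 9 markings reached so far
depth 3: 18 markings reached so far
depth 4: 35 markings reached so far
target is not among the 35 markings reachable within 4 steps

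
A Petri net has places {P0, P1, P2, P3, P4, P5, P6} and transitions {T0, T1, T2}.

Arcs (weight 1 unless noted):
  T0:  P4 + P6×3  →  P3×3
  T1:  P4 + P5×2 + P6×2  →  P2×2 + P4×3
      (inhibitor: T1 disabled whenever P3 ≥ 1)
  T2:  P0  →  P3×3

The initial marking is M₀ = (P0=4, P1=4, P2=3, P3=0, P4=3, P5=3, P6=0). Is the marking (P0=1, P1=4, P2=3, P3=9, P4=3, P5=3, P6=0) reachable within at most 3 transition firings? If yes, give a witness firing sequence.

step 1: fire T2:  (P0=4, P1=4, P2=3, P3=0, P4=3, P5=3, P6=0) → (P0=3, P1=4, P2=3, P3=3, P4=3, P5=3, P6=0)
step 2: fire T2:  (P0=3, P1=4, P2=3, P3=3, P4=3, P5=3, P6=0) → (P0=2, P1=4, P2=3, P3=6, P4=3, P5=3, P6=0)
step 3: fire T2:  (P0=2, P1=4, P2=3, P3=6, P4=3, P5=3, P6=0) → (P0=1, P1=4, P2=3, P3=9, P4=3, P5=3, P6=0)

YES — reachable via ⟨T2, T2, T2⟩ (3 firings)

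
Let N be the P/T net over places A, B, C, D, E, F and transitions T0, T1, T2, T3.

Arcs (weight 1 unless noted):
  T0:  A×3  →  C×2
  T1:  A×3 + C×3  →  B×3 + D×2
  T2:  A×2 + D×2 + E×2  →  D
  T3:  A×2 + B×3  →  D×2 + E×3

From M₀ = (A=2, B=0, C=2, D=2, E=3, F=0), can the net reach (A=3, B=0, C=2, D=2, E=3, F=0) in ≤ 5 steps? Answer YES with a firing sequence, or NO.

NO — not reachable within 5 firings

depth 0: 1 marking
depth 1: 2 markings reached so far
depth 2: 2 markings reached so far
(frontier empty at depth 2; search complete)
target is not among the 2 markings reachable within 5 steps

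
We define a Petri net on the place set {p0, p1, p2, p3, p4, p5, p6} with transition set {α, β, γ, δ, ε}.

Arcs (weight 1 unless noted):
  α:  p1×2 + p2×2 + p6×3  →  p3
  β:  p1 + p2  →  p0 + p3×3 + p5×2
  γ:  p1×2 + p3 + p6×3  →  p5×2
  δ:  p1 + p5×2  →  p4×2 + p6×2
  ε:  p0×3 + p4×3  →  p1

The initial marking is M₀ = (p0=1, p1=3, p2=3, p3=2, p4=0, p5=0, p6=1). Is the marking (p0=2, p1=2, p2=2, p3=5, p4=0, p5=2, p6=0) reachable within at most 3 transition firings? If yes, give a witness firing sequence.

depth 0: 1 marking
depth 1: 2 markings reached so far
depth 2: 4 markings reached so far
depth 3: 6 markings reached so far
target is not among the 6 markings reachable within 3 steps

NO — not reachable within 3 firings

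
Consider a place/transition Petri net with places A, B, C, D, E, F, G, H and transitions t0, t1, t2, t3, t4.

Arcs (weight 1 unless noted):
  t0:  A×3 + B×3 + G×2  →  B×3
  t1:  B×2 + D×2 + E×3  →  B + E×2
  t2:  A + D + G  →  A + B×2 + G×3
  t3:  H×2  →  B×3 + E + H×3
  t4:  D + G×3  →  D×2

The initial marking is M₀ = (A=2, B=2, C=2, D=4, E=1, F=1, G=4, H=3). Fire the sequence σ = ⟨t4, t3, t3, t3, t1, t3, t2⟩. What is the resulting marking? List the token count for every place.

(A=2, B=15, C=2, D=2, E=4, F=1, G=3, H=7)

step 1: fire t4:  (A=2, B=2, C=2, D=4, E=1, F=1, G=4, H=3) → (A=2, B=2, C=2, D=5, E=1, F=1, G=1, H=3)
step 2: fire t3:  (A=2, B=2, C=2, D=5, E=1, F=1, G=1, H=3) → (A=2, B=5, C=2, D=5, E=2, F=1, G=1, H=4)
step 3: fire t3:  (A=2, B=5, C=2, D=5, E=2, F=1, G=1, H=4) → (A=2, B=8, C=2, D=5, E=3, F=1, G=1, H=5)
step 4: fire t3:  (A=2, B=8, C=2, D=5, E=3, F=1, G=1, H=5) → (A=2, B=11, C=2, D=5, E=4, F=1, G=1, H=6)
step 5: fire t1:  (A=2, B=11, C=2, D=5, E=4, F=1, G=1, H=6) → (A=2, B=10, C=2, D=3, E=3, F=1, G=1, H=6)
step 6: fire t3:  (A=2, B=10, C=2, D=3, E=3, F=1, G=1, H=6) → (A=2, B=13, C=2, D=3, E=4, F=1, G=1, H=7)
step 7: fire t2:  (A=2, B=13, C=2, D=3, E=4, F=1, G=1, H=7) → (A=2, B=15, C=2, D=2, E=4, F=1, G=3, H=7)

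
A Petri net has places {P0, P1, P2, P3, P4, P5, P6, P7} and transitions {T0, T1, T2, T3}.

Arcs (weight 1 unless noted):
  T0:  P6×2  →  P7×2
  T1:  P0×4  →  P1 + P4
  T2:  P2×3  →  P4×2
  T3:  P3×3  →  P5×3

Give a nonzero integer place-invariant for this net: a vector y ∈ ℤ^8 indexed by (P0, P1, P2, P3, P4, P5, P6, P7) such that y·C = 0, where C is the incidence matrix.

y = (P0:1, P1:4, P2:0, P3:0, P4:0, P5:0, P6:0, P7:0)

Incidence matrix C (rows=places, cols=transitions):
       T0   T1   T2   T3
   P0   0   -4    0    0
   P1   0    1    0    0
   P2   0    0   -3    0
   P3   0    0    0   -3
   P4   0    1    2    0
   P5   0    0    0    3
   P6  -2    0    0    0
   P7   2    0    0    0

Candidate y = [1, 4, 0, 0, 0, 0, 0, 0]; check y·C column-wise:
  col T0: 1·0 + 4·0 + 0·-2 + 0·2 = 0
  col T1: 1·-4 + 4·1 + 0·1 = 0
  col T2: 1·0 + 4·0 + 0·-3 + 0·2 = 0
  col T3: 1·0 + 4·0 + 0·-3 + 0·3 = 0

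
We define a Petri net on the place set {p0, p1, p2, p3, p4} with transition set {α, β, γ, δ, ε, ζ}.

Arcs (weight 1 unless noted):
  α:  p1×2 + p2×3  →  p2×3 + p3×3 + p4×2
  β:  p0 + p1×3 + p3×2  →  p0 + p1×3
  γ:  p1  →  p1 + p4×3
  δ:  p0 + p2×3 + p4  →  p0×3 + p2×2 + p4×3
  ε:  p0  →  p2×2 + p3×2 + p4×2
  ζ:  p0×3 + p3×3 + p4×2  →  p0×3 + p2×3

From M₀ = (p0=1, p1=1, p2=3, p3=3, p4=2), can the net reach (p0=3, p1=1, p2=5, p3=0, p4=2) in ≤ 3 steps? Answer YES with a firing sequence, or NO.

step 1: fire δ:  (p0=1, p1=1, p2=3, p3=3, p4=2) → (p0=3, p1=1, p2=2, p3=3, p4=4)
step 2: fire ζ:  (p0=3, p1=1, p2=2, p3=3, p4=4) → (p0=3, p1=1, p2=5, p3=0, p4=2)

YES — reachable via ⟨δ, ζ⟩ (2 firings)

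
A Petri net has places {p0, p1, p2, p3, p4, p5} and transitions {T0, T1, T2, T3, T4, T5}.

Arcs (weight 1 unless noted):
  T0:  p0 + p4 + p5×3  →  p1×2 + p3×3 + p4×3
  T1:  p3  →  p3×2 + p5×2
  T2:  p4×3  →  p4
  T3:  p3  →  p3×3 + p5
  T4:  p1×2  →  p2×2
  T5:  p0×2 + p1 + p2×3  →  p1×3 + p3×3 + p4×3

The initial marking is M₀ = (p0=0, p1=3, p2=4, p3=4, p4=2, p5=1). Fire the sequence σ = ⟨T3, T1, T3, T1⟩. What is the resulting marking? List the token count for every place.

(p0=0, p1=3, p2=4, p3=10, p4=2, p5=7)

step 1: fire T3:  (p0=0, p1=3, p2=4, p3=4, p4=2, p5=1) → (p0=0, p1=3, p2=4, p3=6, p4=2, p5=2)
step 2: fire T1:  (p0=0, p1=3, p2=4, p3=6, p4=2, p5=2) → (p0=0, p1=3, p2=4, p3=7, p4=2, p5=4)
step 3: fire T3:  (p0=0, p1=3, p2=4, p3=7, p4=2, p5=4) → (p0=0, p1=3, p2=4, p3=9, p4=2, p5=5)
step 4: fire T1:  (p0=0, p1=3, p2=4, p3=9, p4=2, p5=5) → (p0=0, p1=3, p2=4, p3=10, p4=2, p5=7)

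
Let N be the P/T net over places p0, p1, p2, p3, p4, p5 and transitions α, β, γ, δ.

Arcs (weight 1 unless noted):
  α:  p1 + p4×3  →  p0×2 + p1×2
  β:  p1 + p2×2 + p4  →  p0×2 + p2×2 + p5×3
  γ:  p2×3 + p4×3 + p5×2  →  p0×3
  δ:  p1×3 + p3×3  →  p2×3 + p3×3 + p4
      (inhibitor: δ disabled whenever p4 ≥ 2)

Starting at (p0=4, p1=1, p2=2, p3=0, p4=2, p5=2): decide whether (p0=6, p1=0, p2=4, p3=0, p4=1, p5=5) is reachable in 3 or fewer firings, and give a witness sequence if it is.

NO — not reachable within 3 firings

depth 0: 1 marking
depth 1: 2 markings reached so far
depth 2: 2 markings reached so far
(frontier empty at depth 2; search complete)
target is not among the 2 markings reachable within 3 steps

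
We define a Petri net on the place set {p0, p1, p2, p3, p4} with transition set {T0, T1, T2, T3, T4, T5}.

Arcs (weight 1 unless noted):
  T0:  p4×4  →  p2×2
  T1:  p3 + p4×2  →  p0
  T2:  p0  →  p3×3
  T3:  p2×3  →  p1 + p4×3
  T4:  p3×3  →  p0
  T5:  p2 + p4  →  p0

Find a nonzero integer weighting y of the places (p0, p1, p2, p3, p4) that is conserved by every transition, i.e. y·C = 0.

y = (p0:3, p1:3, p2:2, p3:1, p4:1)

Incidence matrix C (rows=places, cols=transitions):
       T0   T1   T2   T3   T4   T5
   p0   0    1   -1    0    1    1
   p1   0    0    0    1    0    0
   p2   2    0    0   -3    0   -1
   p3   0   -1    3    0   -3    0
   p4  -4   -2    0    3    0   -1

Candidate y = [3, 3, 2, 1, 1]; check y·C column-wise:
  col T0: 3·0 + 3·0 + 2·2 + 1·0 + 1·-4 = 0
  col T1: 3·1 + 3·0 + 2·0 + 1·-1 + 1·-2 = 0
  col T2: 3·-1 + 3·0 + 2·0 + 1·3 + 1·0 = 0
  col T3: 3·0 + 3·1 + 2·-3 + 1·0 + 1·3 = 0
  col T4: 3·1 + 3·0 + 2·0 + 1·-3 + 1·0 = 0
  col T5: 3·1 + 3·0 + 2·-1 + 1·0 + 1·-1 = 0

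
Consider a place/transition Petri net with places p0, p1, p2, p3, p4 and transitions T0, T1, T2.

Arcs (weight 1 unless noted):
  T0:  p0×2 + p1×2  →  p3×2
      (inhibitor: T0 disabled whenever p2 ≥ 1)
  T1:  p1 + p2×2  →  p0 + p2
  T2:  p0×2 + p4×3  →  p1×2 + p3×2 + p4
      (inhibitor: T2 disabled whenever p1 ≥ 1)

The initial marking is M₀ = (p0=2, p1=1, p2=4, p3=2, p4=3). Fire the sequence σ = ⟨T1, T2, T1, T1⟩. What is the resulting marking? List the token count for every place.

step 1: fire T1:  (p0=2, p1=1, p2=4, p3=2, p4=3) → (p0=3, p1=0, p2=3, p3=2, p4=3)
step 2: fire T2:  (p0=3, p1=0, p2=3, p3=2, p4=3) → (p0=1, p1=2, p2=3, p3=4, p4=1)
step 3: fire T1:  (p0=1, p1=2, p2=3, p3=4, p4=1) → (p0=2, p1=1, p2=2, p3=4, p4=1)
step 4: fire T1:  (p0=2, p1=1, p2=2, p3=4, p4=1) → (p0=3, p1=0, p2=1, p3=4, p4=1)

(p0=3, p1=0, p2=1, p3=4, p4=1)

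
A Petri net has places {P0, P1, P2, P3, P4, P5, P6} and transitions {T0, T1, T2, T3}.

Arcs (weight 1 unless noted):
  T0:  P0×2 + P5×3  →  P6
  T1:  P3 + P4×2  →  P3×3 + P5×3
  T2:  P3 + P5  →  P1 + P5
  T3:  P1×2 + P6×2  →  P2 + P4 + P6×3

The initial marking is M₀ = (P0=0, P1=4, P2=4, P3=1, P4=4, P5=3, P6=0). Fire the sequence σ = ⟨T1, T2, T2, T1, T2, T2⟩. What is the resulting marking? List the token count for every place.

(P0=0, P1=8, P2=4, P3=1, P4=0, P5=9, P6=0)

step 1: fire T1:  (P0=0, P1=4, P2=4, P3=1, P4=4, P5=3, P6=0) → (P0=0, P1=4, P2=4, P3=3, P4=2, P5=6, P6=0)
step 2: fire T2:  (P0=0, P1=4, P2=4, P3=3, P4=2, P5=6, P6=0) → (P0=0, P1=5, P2=4, P3=2, P4=2, P5=6, P6=0)
step 3: fire T2:  (P0=0, P1=5, P2=4, P3=2, P4=2, P5=6, P6=0) → (P0=0, P1=6, P2=4, P3=1, P4=2, P5=6, P6=0)
step 4: fire T1:  (P0=0, P1=6, P2=4, P3=1, P4=2, P5=6, P6=0) → (P0=0, P1=6, P2=4, P3=3, P4=0, P5=9, P6=0)
step 5: fire T2:  (P0=0, P1=6, P2=4, P3=3, P4=0, P5=9, P6=0) → (P0=0, P1=7, P2=4, P3=2, P4=0, P5=9, P6=0)
step 6: fire T2:  (P0=0, P1=7, P2=4, P3=2, P4=0, P5=9, P6=0) → (P0=0, P1=8, P2=4, P3=1, P4=0, P5=9, P6=0)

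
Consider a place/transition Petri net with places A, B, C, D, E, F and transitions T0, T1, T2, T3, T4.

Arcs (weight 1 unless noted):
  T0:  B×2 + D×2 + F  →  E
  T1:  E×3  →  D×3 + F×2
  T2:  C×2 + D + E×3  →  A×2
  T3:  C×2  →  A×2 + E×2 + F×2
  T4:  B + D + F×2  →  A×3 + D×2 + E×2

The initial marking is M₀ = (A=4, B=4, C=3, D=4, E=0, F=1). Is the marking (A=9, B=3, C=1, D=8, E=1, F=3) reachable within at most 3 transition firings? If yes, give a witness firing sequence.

step 1: fire T3:  (A=4, B=4, C=3, D=4, E=0, F=1) → (A=6, B=4, C=1, D=4, E=2, F=3)
step 2: fire T4:  (A=6, B=4, C=1, D=4, E=2, F=3) → (A=9, B=3, C=1, D=5, E=4, F=1)
step 3: fire T1:  (A=9, B=3, C=1, D=5, E=4, F=1) → (A=9, B=3, C=1, D=8, E=1, F=3)

YES — reachable via ⟨T3, T4, T1⟩ (3 firings)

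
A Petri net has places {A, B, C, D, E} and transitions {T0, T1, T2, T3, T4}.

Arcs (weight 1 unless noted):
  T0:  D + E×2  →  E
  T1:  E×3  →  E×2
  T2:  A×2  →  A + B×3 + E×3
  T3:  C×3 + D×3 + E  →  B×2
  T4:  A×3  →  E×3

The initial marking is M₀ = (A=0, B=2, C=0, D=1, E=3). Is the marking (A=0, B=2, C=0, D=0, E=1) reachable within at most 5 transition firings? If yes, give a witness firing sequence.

YES — reachable via ⟨T1, T0⟩ (2 firings)

step 1: fire T1:  (A=0, B=2, C=0, D=1, E=3) → (A=0, B=2, C=0, D=1, E=2)
step 2: fire T0:  (A=0, B=2, C=0, D=1, E=2) → (A=0, B=2, C=0, D=0, E=1)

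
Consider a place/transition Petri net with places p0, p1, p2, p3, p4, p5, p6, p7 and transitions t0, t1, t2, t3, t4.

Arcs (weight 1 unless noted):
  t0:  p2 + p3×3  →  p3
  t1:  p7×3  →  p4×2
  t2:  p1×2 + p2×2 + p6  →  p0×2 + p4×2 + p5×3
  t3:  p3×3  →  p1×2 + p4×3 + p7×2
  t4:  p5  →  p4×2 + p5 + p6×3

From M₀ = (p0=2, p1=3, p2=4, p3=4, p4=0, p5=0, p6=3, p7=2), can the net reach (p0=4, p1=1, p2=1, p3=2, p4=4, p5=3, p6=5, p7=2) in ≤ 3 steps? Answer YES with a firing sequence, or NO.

step 1: fire t0:  (p0=2, p1=3, p2=4, p3=4, p4=0, p5=0, p6=3, p7=2) → (p0=2, p1=3, p2=3, p3=2, p4=0, p5=0, p6=3, p7=2)
step 2: fire t2:  (p0=2, p1=3, p2=3, p3=2, p4=0, p5=0, p6=3, p7=2) → (p0=4, p1=1, p2=1, p3=2, p4=2, p5=3, p6=2, p7=2)
step 3: fire t4:  (p0=4, p1=1, p2=1, p3=2, p4=2, p5=3, p6=2, p7=2) → (p0=4, p1=1, p2=1, p3=2, p4=4, p5=3, p6=5, p7=2)

YES — reachable via ⟨t0, t2, t4⟩ (3 firings)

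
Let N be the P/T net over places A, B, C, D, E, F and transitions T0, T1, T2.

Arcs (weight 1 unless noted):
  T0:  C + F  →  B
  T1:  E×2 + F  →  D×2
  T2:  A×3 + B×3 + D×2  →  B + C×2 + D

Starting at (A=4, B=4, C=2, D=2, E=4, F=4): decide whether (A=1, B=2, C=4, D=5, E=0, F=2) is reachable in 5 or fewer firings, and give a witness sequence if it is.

YES — reachable via ⟨T1, T1, T2⟩ (3 firings)

step 1: fire T1:  (A=4, B=4, C=2, D=2, E=4, F=4) → (A=4, B=4, C=2, D=4, E=2, F=3)
step 2: fire T1:  (A=4, B=4, C=2, D=4, E=2, F=3) → (A=4, B=4, C=2, D=6, E=0, F=2)
step 3: fire T2:  (A=4, B=4, C=2, D=6, E=0, F=2) → (A=1, B=2, C=4, D=5, E=0, F=2)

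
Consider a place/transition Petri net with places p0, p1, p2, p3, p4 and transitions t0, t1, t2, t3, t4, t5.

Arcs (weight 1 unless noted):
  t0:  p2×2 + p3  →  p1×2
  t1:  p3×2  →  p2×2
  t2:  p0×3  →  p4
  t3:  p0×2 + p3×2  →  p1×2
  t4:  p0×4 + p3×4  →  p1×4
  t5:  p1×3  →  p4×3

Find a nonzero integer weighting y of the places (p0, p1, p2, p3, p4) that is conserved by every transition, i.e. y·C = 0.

y = (p0:1, p1:3, p2:2, p3:2, p4:3)

Incidence matrix C (rows=places, cols=transitions):
       t0   t1   t2   t3   t4   t5
   p0   0    0   -3   -2   -4    0
   p1   2    0    0    2    4   -3
   p2  -2    2    0    0    0    0
   p3  -1   -2    0   -2   -4    0
   p4   0    0    1    0    0    3

Candidate y = [1, 3, 2, 2, 3]; check y·C column-wise:
  col t0: 1·0 + 3·2 + 2·-2 + 2·-1 + 3·0 = 0
  col t1: 1·0 + 3·0 + 2·2 + 2·-2 + 3·0 = 0
  col t2: 1·-3 + 3·0 + 2·0 + 2·0 + 3·1 = 0
  col t3: 1·-2 + 3·2 + 2·0 + 2·-2 + 3·0 = 0
  col t4: 1·-4 + 3·4 + 2·0 + 2·-4 + 3·0 = 0
  col t5: 1·0 + 3·-3 + 2·0 + 2·0 + 3·3 = 0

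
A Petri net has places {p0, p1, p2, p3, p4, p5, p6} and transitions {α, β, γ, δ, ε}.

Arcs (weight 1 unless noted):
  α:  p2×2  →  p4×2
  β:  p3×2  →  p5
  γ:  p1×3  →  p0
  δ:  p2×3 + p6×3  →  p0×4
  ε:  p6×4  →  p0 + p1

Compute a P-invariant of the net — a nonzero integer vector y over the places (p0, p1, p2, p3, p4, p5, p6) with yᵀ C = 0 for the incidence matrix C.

y = (p0:0, p1:0, p2:0, p3:1, p4:0, p5:2, p6:0)

Incidence matrix C (rows=places, cols=transitions):
        α    β    γ    δ    ε
   p0   0    0    1    4    1
   p1   0    0   -3    0    1
   p2  -2    0    0   -3    0
   p3   0   -2    0    0    0
   p4   2    0    0    0    0
   p5   0    1    0    0    0
   p6   0    0    0   -3   -4

Candidate y = [0, 0, 0, 1, 0, 2, 0]; check y·C column-wise:
  col α: 0·-2 + 1·0 + 0·2 + 2·0 = 0
  col β: 1·-2 + 2·1 = 0
  col γ: 0·1 + 0·-3 + 1·0 + 2·0 = 0
  col δ: 0·4 + 0·-3 + 1·0 + 2·0 + 0·-3 = 0
  col ε: 0·1 + 0·1 + 1·0 + 2·0 + 0·-4 = 0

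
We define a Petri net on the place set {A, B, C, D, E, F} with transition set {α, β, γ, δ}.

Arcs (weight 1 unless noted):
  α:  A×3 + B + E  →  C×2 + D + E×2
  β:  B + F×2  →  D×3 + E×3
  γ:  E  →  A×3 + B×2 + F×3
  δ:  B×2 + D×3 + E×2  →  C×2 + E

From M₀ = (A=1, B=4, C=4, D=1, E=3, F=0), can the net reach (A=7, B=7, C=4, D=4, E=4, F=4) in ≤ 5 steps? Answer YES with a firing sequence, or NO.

YES — reachable via ⟨γ, β, γ⟩ (3 firings)

step 1: fire γ:  (A=1, B=4, C=4, D=1, E=3, F=0) → (A=4, B=6, C=4, D=1, E=2, F=3)
step 2: fire β:  (A=4, B=6, C=4, D=1, E=2, F=3) → (A=4, B=5, C=4, D=4, E=5, F=1)
step 3: fire γ:  (A=4, B=5, C=4, D=4, E=5, F=1) → (A=7, B=7, C=4, D=4, E=4, F=4)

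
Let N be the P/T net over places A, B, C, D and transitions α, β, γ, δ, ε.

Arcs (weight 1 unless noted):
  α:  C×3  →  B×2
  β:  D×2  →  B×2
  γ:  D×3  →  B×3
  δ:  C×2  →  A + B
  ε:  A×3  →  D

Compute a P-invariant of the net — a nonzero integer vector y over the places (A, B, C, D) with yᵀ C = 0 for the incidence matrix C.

Incidence matrix C (rows=places, cols=transitions):
        α    β    γ    δ    ε
    A   0    0    0    1   -3
    B   2    2    3    1    0
    C  -3    0    0   -2    0
    D   0   -2   -3    0    1

Candidate y = [1, 3, 2, 3]; check y·C column-wise:
  col α: 1·0 + 3·2 + 2·-3 + 3·0 = 0
  col β: 1·0 + 3·2 + 2·0 + 3·-2 = 0
  col γ: 1·0 + 3·3 + 2·0 + 3·-3 = 0
  col δ: 1·1 + 3·1 + 2·-2 + 3·0 = 0
  col ε: 1·-3 + 3·0 + 2·0 + 3·1 = 0

y = (A:1, B:3, C:2, D:3)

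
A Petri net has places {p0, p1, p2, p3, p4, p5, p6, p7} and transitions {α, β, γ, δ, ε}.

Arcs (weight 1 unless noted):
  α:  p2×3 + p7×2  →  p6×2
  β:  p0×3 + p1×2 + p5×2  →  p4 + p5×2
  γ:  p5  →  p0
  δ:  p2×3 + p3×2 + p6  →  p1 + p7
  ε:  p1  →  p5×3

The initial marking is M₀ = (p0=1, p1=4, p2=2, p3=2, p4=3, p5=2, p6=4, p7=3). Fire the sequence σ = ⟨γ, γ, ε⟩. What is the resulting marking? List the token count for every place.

step 1: fire γ:  (p0=1, p1=4, p2=2, p3=2, p4=3, p5=2, p6=4, p7=3) → (p0=2, p1=4, p2=2, p3=2, p4=3, p5=1, p6=4, p7=3)
step 2: fire γ:  (p0=2, p1=4, p2=2, p3=2, p4=3, p5=1, p6=4, p7=3) → (p0=3, p1=4, p2=2, p3=2, p4=3, p5=0, p6=4, p7=3)
step 3: fire ε:  (p0=3, p1=4, p2=2, p3=2, p4=3, p5=0, p6=4, p7=3) → (p0=3, p1=3, p2=2, p3=2, p4=3, p5=3, p6=4, p7=3)

(p0=3, p1=3, p2=2, p3=2, p4=3, p5=3, p6=4, p7=3)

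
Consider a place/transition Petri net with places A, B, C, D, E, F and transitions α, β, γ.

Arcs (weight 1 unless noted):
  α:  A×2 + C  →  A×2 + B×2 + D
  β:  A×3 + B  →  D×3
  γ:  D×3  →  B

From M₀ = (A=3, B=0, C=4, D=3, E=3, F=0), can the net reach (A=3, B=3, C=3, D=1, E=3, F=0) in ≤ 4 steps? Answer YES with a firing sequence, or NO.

step 1: fire α:  (A=3, B=0, C=4, D=3, E=3, F=0) → (A=3, B=2, C=3, D=4, E=3, F=0)
step 2: fire γ:  (A=3, B=2, C=3, D=4, E=3, F=0) → (A=3, B=3, C=3, D=1, E=3, F=0)

YES — reachable via ⟨α, γ⟩ (2 firings)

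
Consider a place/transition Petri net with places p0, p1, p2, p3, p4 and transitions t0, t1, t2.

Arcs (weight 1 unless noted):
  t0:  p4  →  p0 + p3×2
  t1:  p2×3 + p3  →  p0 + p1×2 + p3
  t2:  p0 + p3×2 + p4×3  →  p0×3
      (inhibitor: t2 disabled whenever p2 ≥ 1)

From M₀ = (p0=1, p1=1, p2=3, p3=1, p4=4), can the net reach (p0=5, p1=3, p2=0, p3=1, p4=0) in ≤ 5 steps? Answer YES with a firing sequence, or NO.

YES — reachable via ⟨t0, t1, t2⟩ (3 firings)

step 1: fire t0:  (p0=1, p1=1, p2=3, p3=1, p4=4) → (p0=2, p1=1, p2=3, p3=3, p4=3)
step 2: fire t1:  (p0=2, p1=1, p2=3, p3=3, p4=3) → (p0=3, p1=3, p2=0, p3=3, p4=3)
step 3: fire t2:  (p0=3, p1=3, p2=0, p3=3, p4=3) → (p0=5, p1=3, p2=0, p3=1, p4=0)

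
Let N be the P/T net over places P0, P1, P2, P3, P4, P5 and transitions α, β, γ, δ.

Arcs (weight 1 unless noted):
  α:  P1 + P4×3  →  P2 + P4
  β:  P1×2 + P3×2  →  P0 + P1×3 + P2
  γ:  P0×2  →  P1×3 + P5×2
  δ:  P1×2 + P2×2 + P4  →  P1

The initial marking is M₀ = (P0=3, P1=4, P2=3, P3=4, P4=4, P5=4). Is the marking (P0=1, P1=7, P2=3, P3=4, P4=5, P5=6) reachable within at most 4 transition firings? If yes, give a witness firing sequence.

NO — not reachable within 4 firings

depth 0: 1 marking
depth 1: 5 markings reached so far
depth 2: 12 markings reached so far
depth 3: 22 markings reached so far
depth 4: 33 markings reached so far
target is not among the 33 markings reachable within 4 steps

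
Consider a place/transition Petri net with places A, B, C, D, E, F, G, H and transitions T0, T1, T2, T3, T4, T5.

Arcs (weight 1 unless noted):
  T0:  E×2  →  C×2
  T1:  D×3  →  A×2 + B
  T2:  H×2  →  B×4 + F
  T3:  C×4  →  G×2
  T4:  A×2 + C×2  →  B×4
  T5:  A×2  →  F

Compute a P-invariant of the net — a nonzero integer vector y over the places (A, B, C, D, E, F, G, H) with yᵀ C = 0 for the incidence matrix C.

Incidence matrix C (rows=places, cols=transitions):
       T0   T1   T2   T3   T4   T5
    A   0    2    0    0   -2   -2
    B   0    1    4    0    4    0
    C   2    0    0   -4   -2    0
    D   0   -3    0    0    0    0
    E  -2    0    0    0    0    0
    F   0    0    1    0    0    1
    G   0    0    0    2    0    0
    H   0    0   -2    0    0    0

Candidate y = [2, -1, -4, 1, -4, 4, -8, 0]; check y·C column-wise:
  col T0: 2·0 + -1·0 + -4·2 + 1·0 + -4·-2 + 4·0 + -8·0 = 0
  col T1: 2·2 + -1·1 + -4·0 + 1·-3 + -4·0 + 4·0 + -8·0 = 0
  col T2: 2·0 + -1·4 + -4·0 + 1·0 + -4·0 + 4·1 + -8·0 + 0·-2 = 0
  col T3: 2·0 + -1·0 + -4·-4 + 1·0 + -4·0 + 4·0 + -8·2 = 0
  col T4: 2·-2 + -1·4 + -4·-2 + 1·0 + -4·0 + 4·0 + -8·0 = 0
  col T5: 2·-2 + -1·0 + -4·0 + 1·0 + -4·0 + 4·1 + -8·0 = 0

y = (A:2, B:-1, C:-4, D:1, E:-4, F:4, G:-8, H:0)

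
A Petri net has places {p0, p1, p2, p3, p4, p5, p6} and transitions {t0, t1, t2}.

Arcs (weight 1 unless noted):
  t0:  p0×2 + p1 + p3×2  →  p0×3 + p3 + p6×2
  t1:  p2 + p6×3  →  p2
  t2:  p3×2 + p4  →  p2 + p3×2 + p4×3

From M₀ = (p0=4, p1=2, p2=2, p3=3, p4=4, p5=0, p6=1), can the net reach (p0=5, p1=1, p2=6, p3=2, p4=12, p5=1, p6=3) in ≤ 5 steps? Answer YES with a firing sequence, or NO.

NO — not reachable within 5 firings

depth 0: 1 marking
depth 1: 3 markings reached so far
depth 2: 7 markings reached so far
depth 3: 12 markings reached so far
depth 4: 17 markings reached so far
depth 5: 22 markings reached so far
target is not among the 22 markings reachable within 5 steps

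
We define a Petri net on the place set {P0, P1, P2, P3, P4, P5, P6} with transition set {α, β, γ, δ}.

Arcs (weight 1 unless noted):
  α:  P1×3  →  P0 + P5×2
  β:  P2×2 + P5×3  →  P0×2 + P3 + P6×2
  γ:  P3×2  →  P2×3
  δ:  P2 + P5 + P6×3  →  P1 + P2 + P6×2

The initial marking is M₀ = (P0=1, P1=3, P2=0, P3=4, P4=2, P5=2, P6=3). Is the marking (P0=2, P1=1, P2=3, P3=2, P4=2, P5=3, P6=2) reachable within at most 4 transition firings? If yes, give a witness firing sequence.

YES — reachable via ⟨α, γ, δ⟩ (3 firings)

step 1: fire α:  (P0=1, P1=3, P2=0, P3=4, P4=2, P5=2, P6=3) → (P0=2, P1=0, P2=0, P3=4, P4=2, P5=4, P6=3)
step 2: fire γ:  (P0=2, P1=0, P2=0, P3=4, P4=2, P5=4, P6=3) → (P0=2, P1=0, P2=3, P3=2, P4=2, P5=4, P6=3)
step 3: fire δ:  (P0=2, P1=0, P2=3, P3=2, P4=2, P5=4, P6=3) → (P0=2, P1=1, P2=3, P3=2, P4=2, P5=3, P6=2)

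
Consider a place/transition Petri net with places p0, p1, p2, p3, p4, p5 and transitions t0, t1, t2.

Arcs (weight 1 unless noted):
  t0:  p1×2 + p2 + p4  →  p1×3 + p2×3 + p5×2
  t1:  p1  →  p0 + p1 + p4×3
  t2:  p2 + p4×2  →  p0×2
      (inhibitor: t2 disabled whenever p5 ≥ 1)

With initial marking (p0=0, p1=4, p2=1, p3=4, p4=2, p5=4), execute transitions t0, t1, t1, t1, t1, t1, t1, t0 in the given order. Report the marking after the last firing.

step 1: fire t0:  (p0=0, p1=4, p2=1, p3=4, p4=2, p5=4) → (p0=0, p1=5, p2=3, p3=4, p4=1, p5=6)
step 2: fire t1:  (p0=0, p1=5, p2=3, p3=4, p4=1, p5=6) → (p0=1, p1=5, p2=3, p3=4, p4=4, p5=6)
step 3: fire t1:  (p0=1, p1=5, p2=3, p3=4, p4=4, p5=6) → (p0=2, p1=5, p2=3, p3=4, p4=7, p5=6)
step 4: fire t1:  (p0=2, p1=5, p2=3, p3=4, p4=7, p5=6) → (p0=3, p1=5, p2=3, p3=4, p4=10, p5=6)
step 5: fire t1:  (p0=3, p1=5, p2=3, p3=4, p4=10, p5=6) → (p0=4, p1=5, p2=3, p3=4, p4=13, p5=6)
step 6: fire t1:  (p0=4, p1=5, p2=3, p3=4, p4=13, p5=6) → (p0=5, p1=5, p2=3, p3=4, p4=16, p5=6)
step 7: fire t1:  (p0=5, p1=5, p2=3, p3=4, p4=16, p5=6) → (p0=6, p1=5, p2=3, p3=4, p4=19, p5=6)
step 8: fire t0:  (p0=6, p1=5, p2=3, p3=4, p4=19, p5=6) → (p0=6, p1=6, p2=5, p3=4, p4=18, p5=8)

(p0=6, p1=6, p2=5, p3=4, p4=18, p5=8)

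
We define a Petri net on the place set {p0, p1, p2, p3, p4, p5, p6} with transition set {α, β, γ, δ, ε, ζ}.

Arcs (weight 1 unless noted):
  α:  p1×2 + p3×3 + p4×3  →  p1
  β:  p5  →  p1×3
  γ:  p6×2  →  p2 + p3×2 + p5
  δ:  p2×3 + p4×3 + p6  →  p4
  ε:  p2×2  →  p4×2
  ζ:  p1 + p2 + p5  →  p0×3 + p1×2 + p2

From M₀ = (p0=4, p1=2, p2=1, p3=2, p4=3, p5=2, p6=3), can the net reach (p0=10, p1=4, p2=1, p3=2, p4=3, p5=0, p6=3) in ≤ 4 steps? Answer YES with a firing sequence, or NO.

YES — reachable via ⟨ζ, ζ⟩ (2 firings)

step 1: fire ζ:  (p0=4, p1=2, p2=1, p3=2, p4=3, p5=2, p6=3) → (p0=7, p1=3, p2=1, p3=2, p4=3, p5=1, p6=3)
step 2: fire ζ:  (p0=7, p1=3, p2=1, p3=2, p4=3, p5=1, p6=3) → (p0=10, p1=4, p2=1, p3=2, p4=3, p5=0, p6=3)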